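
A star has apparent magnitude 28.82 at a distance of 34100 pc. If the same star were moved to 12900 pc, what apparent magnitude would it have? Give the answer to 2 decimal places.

m ≈ 26.71

Flux ∝ 1/d², so Δm = 5 log₁₀(d₂/d₁) = 5 log₁₀(12900/34100) = -2.111
m₂ = m₁ + Δm = 28.82 + (-2.111) = 26.709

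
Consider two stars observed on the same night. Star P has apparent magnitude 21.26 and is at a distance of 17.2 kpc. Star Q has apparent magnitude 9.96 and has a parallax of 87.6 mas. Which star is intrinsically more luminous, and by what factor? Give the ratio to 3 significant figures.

Star P: d = 17.2 kpc = 17200 pc
Star P: M = m − 5 log₁₀ d + 5 = 21.26 − 5·4.2355 + 5 = 5.082
Star Q: p = 87.6 mas = 0.0876″ → d = 1/p = 11.42 pc
Star Q: M = m − 5 log₁₀ d + 5 = 9.96 − 5·1.0575 + 5 = 9.673
ΔM = M_P − M_Q = 5.082 − (9.673) = -4.590; smaller M is more luminous → Star P.
L ratio = 10^(0.4 |ΔM|) = 10^1.836 = 68.56

Star P is more luminous, by a factor of 68.6.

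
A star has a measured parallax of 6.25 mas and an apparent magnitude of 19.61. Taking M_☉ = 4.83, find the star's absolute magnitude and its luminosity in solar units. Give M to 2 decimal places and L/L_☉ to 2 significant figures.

M ≈ 13.59; L/L_☉ ≈ 3.1×10^-4

d = 1/p = 1000/6.25 mas = 160.0 pc
M = m − 5 log₁₀ d + 5 = 19.61 − 5·2.2041 + 5 = 13.589
M − M_☉ = 13.589 − 4.83 = 8.759
L/L_☉ = 10^(−0.4 × 8.759) = 3.135×10^-4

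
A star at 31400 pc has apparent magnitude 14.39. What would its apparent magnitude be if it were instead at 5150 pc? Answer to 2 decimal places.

Flux ∝ 1/d², so Δm = 5 log₁₀(d₂/d₁) = 5 log₁₀(5150/31400) = -3.926
m₂ = m₁ + Δm = 14.39 + (-3.926) = 10.464

m ≈ 10.46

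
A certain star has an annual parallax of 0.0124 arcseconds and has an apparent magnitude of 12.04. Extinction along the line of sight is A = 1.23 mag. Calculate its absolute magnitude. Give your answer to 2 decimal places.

d = 1/p = 1/0.0124″ = 80.65 pc
5 log₁₀(d/10 pc) = 5 log₁₀(80.65) − 5 = 4.533
M = m − 5 log₁₀(d/10) − A = 12.04 − 4.533 − 1.23 = 6.277

M ≈ 6.28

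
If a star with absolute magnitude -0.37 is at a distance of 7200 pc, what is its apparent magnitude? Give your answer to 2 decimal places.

m ≈ 13.92

m = M + 5 log₁₀ d − 5 = -0.37 + 5·3.8573 − 5 = 13.917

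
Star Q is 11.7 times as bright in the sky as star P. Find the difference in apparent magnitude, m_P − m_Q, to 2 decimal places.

Pogson: Δm = −2.5 log₁₀(ratio) = −2.5 log₁₀(11.7) = −2.5 × 1.0682 = -2.670
Star Q is brighter so has the smaller magnitude: m_P − m_Q is positive.

m_P − m_Q ≈ 2.67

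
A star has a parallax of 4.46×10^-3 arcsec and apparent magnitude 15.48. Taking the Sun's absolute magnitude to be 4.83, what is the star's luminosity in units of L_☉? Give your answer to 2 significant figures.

d = 1/p = 1/4.46×10^-3″ = 224.2 pc
M = m − 5 log₁₀ d + 5 = 15.48 − 5·2.3507 + 5 = 8.727
M − M_☉ = 8.727 − 4.83 = 3.897
L/L_☉ = 10^(−0.4 × 3.897) = 0.02763

L/L_☉ ≈ 0.028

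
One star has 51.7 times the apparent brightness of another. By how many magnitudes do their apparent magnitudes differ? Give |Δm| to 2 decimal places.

Pogson: Δm = −2.5 log₁₀(ratio) = −2.5 log₁₀(51.7) = −2.5 × 1.7135 = -4.284

|Δm| ≈ 4.28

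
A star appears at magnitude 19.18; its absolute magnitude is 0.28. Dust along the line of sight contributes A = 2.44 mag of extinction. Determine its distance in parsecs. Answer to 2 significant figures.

m − M = 5 log₁₀(d/10 pc) + A  ⇒  19.18 − (0.28) − 2.44 = 5 log₁₀(d/10)
16.460 = 5 log₁₀(d/10)
log₁₀ d = (m − M − A)/5 + 1 = 4.2920
d = 10^4.2920 = 19590 pc

d ≈ 20000 pc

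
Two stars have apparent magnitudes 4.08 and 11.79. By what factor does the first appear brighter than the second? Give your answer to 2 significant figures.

1200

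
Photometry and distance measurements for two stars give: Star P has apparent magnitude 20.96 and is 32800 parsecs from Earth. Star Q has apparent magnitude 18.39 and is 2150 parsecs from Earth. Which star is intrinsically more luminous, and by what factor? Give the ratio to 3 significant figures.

Star P is more luminous, by a factor of 21.8.

Star P: M = m − 5 log₁₀ d + 5 = 20.96 − 5·4.5159 + 5 = 3.381
Star Q: M = m − 5 log₁₀ d + 5 = 18.39 − 5·3.3324 + 5 = 6.728
ΔM = M_P − M_Q = 3.381 − (6.728) = -3.347; smaller M is more luminous → Star P.
L ratio = 10^(0.4 |ΔM|) = 10^1.339 = 21.82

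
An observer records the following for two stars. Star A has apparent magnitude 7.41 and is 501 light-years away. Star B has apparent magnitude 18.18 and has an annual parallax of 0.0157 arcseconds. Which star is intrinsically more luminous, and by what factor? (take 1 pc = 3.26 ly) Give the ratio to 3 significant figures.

Star A: d = 501 ly / 3.26 = 153.7 pc
Star A: M = m − 5 log₁₀ d + 5 = 7.41 − 5·2.1866 + 5 = 1.477
Star B: d = 1/p = 1/0.0157″ = 63.69 pc
Star B: M = m − 5 log₁₀ d + 5 = 18.18 − 5·1.8041 + 5 = 14.159
ΔM = M_A − M_B = 1.477 − (14.159) = -12.683; smaller M is more luminous → Star A.
L ratio = 10^(0.4 |ΔM|) = 10^5.073 = 118300

Star A is more luminous, by a factor of 118000.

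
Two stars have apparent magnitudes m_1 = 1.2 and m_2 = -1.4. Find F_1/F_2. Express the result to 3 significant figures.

Magnitude difference = 2.6
Flux ratio = 10^(−0.4 Δm) = 10^(−0.4 × 2.6) = 10^-1.040 = 0.09120

F_1/F_2 ≈ 0.0912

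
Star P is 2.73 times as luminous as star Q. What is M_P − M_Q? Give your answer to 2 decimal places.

Pogson: ΔM = −2.5 log₁₀(ratio) = −2.5 log₁₀(2.73) = −2.5 × 0.4362 = -1.090
Star P is brighter, so it has the smaller magnitude: the difference is negative.

M_P − M_Q ≈ -1.09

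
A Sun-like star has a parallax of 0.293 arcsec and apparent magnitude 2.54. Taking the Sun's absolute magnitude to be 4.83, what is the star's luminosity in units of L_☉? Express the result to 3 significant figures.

L/L_☉ ≈ 0.960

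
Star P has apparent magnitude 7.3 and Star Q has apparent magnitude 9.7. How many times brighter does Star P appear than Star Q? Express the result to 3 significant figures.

9.12

Δm = 7.3 − (9.7) = -2.4
Flux ratio = 10^(−0.4 Δm) = 10^(−0.4 × -2.4) = 10^0.960 = 9.120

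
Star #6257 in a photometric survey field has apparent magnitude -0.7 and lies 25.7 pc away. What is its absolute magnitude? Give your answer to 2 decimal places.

M ≈ -2.75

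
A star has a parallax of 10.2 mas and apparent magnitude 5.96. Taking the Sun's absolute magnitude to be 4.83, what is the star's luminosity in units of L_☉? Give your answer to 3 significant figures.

L/L_☉ ≈ 33.9

d = 1/p = 1000/10.2 mas = 98.04 pc
M = m − 5 log₁₀ d + 5 = 5.96 − 5·1.9914 + 5 = 1.003
M − M_☉ = 1.003 − 4.83 = -3.827
L/L_☉ = 10^(−0.4 × -3.827) = 33.95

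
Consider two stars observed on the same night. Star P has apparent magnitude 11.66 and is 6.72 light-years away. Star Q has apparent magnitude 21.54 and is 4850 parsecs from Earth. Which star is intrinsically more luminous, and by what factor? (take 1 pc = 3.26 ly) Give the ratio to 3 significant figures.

Star P: d = 6.72 ly / 3.26 = 2.061 pc
Star P: M = m − 5 log₁₀ d + 5 = 11.66 − 5·0.3142 + 5 = 15.089
Star Q: M = m − 5 log₁₀ d + 5 = 21.54 − 5·3.6857 + 5 = 8.111
ΔM = M_P − M_Q = 15.089 − (8.111) = 6.978; smaller M is more luminous → Star Q.
L ratio = 10^(0.4 |ΔM|) = 10^2.791 = 618.3

Star Q is more luminous, by a factor of 618.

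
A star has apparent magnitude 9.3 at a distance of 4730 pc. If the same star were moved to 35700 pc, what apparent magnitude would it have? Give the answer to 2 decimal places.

Flux ∝ 1/d², so Δm = 5 log₁₀(d₂/d₁) = 5 log₁₀(35700/4730) = 4.389
m₂ = m₁ + Δm = 9.3 + (4.389) = 13.689

m ≈ 13.69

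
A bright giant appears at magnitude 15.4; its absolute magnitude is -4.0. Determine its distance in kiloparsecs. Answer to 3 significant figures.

d ≈ 75.9 kpc

Distance modulus: m − M = 15.4 − (-4.0) = 19.400
m − M = 5 log₁₀ d − 5
log₁₀ d = (m − M)/5 + 1 = 4.8800
d = 10^4.8800 = 75860 pc
= 75.86 kpc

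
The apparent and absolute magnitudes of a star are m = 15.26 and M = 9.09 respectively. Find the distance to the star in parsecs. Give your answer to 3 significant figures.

μ = m − M = 6.170
m − M = 5 log₁₀ d − 5
log₁₀ d = (m − M)/5 + 1 = 2.2340
d = 10^2.2340 = 171.4 pc

d ≈ 171 pc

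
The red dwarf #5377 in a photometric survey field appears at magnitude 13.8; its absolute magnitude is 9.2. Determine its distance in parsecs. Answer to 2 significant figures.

Distance modulus: m − M = 13.8 − (9.2) = 4.600
m − M = 5 log₁₀ d − 5
log₁₀ d = (m − M)/5 + 1 = 1.9200
d = 10^1.9200 = 83.18 pc

d ≈ 83 pc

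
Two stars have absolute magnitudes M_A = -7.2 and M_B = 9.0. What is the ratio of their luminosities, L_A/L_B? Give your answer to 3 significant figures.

L_A/L_B ≈ 3.02×10^6

ΔM = M_A − M_B = -16.2
L_A/L_B = 10^(−0.4 ΔM) = 10^6.480 = 3.020×10^6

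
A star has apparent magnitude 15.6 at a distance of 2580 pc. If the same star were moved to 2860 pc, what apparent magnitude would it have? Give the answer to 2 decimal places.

Flux ∝ 1/d², so Δm = 5 log₁₀(d₂/d₁) = 5 log₁₀(2860/2580) = 0.224
m₂ = m₁ + Δm = 15.6 + (0.224) = 15.824

m ≈ 15.82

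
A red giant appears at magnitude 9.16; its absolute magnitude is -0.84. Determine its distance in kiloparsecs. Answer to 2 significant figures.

Distance modulus: m − M = 9.16 − (-0.84) = 10.000
m − M = 5 log₁₀ d − 5
log₁₀ d = (m − M)/5 + 1 = 3.0000
d = 10^3.0000 = 1000 pc
= 1.000 kpc

d ≈ 1.0 kpc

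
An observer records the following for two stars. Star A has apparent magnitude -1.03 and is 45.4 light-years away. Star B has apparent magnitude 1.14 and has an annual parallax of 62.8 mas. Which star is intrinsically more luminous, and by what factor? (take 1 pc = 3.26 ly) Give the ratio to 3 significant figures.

Star A is more luminous, by a factor of 5.64.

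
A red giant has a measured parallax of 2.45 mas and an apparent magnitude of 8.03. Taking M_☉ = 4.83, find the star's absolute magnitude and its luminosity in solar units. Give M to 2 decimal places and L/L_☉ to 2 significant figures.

M ≈ -0.02; L/L_☉ ≈ 87

d = 1/p = 1000/2.45 mas = 408.2 pc
M = m − 5 log₁₀ d + 5 = 8.03 − 5·2.6108 + 5 = -0.024
M − M_☉ = -0.024 − 4.83 = -4.854
L/L_☉ = 10^(−0.4 × -4.854) = 87.43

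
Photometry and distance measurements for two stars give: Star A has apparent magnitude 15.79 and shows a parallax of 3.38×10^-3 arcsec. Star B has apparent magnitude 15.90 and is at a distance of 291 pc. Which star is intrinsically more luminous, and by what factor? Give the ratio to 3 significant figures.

Star A: d = 1/p = 1/3.38×10^-3″ = 295.9 pc
Star A: M = m − 5 log₁₀ d + 5 = 15.79 − 5·2.4711 + 5 = 8.435
Star B: M = m − 5 log₁₀ d + 5 = 15.90 − 5·2.4639 + 5 = 8.581
ΔM = M_A − M_B = 8.435 − (8.581) = -0.146; smaller M is more luminous → Star A.
L ratio = 10^(0.4 |ΔM|) = 10^0.058 = 1.144

Star A is more luminous, by a factor of 1.14.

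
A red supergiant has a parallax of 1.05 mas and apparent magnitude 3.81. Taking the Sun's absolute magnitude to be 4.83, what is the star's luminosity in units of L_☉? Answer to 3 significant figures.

L/L_☉ ≈ 23200

d = 1/p = 1000/1.05 mas = 952.4 pc
M = m − 5 log₁₀ d + 5 = 3.81 − 5·2.9788 + 5 = -6.084
M − M_☉ = -6.084 − 4.83 = -10.914
L/L_☉ = 10^(−0.4 × -10.914) = 23210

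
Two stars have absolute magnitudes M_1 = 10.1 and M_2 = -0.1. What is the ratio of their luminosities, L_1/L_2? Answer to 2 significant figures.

ΔM = M_1 − M_2 = 10.2
L_1/L_2 = 10^(−0.4 ΔM) = 10^-4.080 = 8.318×10^-5

L_1/L_2 ≈ 8.3×10^-5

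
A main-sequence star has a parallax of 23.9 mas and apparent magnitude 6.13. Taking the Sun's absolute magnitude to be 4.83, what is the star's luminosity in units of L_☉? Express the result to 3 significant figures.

L/L_☉ ≈ 5.29

d = 1/p = 1000/23.9 mas = 41.84 pc
M = m − 5 log₁₀ d + 5 = 6.13 − 5·1.6216 + 5 = 3.022
M − M_☉ = 3.022 − 4.83 = -1.808
L/L_☉ = 10^(−0.4 × -1.808) = 5.287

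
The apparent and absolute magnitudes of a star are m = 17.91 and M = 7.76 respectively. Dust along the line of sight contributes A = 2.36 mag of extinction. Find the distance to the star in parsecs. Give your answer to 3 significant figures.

d ≈ 361 pc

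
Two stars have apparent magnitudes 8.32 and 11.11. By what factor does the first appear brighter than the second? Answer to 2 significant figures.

Magnitude difference = -2.79
Flux ratio = 10^(−0.4 Δm) = 10^(−0.4 × -2.79) = 10^1.116 = 13.06

13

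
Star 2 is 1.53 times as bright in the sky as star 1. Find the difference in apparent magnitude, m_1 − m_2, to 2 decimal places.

m_1 − m_2 ≈ 0.46

Pogson: Δm = −2.5 log₁₀(ratio) = −2.5 log₁₀(1.53) = −2.5 × 0.1847 = -0.462
Star 2 is brighter so has the smaller magnitude: m_1 − m_2 is positive.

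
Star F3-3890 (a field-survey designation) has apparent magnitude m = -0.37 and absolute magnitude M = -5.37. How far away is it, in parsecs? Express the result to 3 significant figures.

d ≈ 100 pc

μ = m − M = 5.000
m − M = 5 log₁₀ d − 5
log₁₀ d = (m − M)/5 + 1 = 2.0000
d = 10^2.0000 = 100.0 pc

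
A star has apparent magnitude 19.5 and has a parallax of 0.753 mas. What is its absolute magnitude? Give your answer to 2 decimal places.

M ≈ 8.88

p = 0.753 mas = 7.53×10^-4″ → d = 1/p = 1328 pc
5 log₁₀(d/10 pc) = 5 log₁₀(1328) − 5 = 10.616
M = m − 5 log₁₀(d/10) = 19.5 − 10.616 = 8.884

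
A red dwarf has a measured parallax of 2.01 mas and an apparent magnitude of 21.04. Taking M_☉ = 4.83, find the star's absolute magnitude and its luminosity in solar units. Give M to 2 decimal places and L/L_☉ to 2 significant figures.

M ≈ 12.56; L/L_☉ ≈ 8.1×10^-4

d = 1/p = 1000/2.01 mas = 497.5 pc
M = m − 5 log₁₀ d + 5 = 21.04 − 5·2.6968 + 5 = 12.556
M − M_☉ = 12.556 − 4.83 = 7.726
L/L_☉ = 10^(−0.4 × 7.726) = 8.121×10^-4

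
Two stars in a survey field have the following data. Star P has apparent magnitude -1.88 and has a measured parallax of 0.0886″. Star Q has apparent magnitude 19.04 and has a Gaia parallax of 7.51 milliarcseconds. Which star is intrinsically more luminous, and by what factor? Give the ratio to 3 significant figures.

Star P: d = 1/p = 1/0.0886″ = 11.29 pc
Star P: M = m − 5 log₁₀ d + 5 = -1.88 − 5·1.0526 + 5 = -2.143
Star Q: p = 7.51 mas = 7.51×10^-3″ → d = 1/p = 133.2 pc
Star Q: M = m − 5 log₁₀ d + 5 = 19.04 − 5·2.1244 + 5 = 13.418
ΔM = M_P − M_Q = -2.143 − (13.418) = -15.561; smaller M is more luminous → Star P.
L ratio = 10^(0.4 |ΔM|) = 10^6.224 = 1.677×10^6

Star P is more luminous, by a factor of 1.68×10^6.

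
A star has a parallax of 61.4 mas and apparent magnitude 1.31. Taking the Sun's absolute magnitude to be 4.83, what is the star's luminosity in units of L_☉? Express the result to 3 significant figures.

L/L_☉ ≈ 67.9

d = 1/p = 1000/61.4 mas = 16.29 pc
M = m − 5 log₁₀ d + 5 = 1.31 − 5·1.2118 + 5 = 0.251
M − M_☉ = 0.251 − 4.83 = -4.579
L/L_☉ = 10^(−0.4 × -4.579) = 67.87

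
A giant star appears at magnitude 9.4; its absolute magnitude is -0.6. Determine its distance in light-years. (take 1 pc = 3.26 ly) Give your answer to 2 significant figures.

μ = m − M = 10.000
m − M = 5 log₁₀ d − 5
log₁₀ d = (m − M)/5 + 1 = 3.0000
d = 10^3.0000 = 1000 pc
= 3260 ly

d ≈ 3300 ly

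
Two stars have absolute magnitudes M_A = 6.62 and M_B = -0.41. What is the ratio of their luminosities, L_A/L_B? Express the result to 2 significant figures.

L_A/L_B ≈ 1.5×10^-3

ΔM = M_A − M_B = 7.03
L_A/L_B = 10^(−0.4 ΔM) = 10^-2.812 = 1.542×10^-3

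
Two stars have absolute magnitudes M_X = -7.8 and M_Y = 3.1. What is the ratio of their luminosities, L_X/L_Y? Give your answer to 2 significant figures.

ΔM = M_X − M_Y = -10.9
L_X/L_Y = 10^(−0.4 ΔM) = 10^4.360 = 22910

L_X/L_Y ≈ 23000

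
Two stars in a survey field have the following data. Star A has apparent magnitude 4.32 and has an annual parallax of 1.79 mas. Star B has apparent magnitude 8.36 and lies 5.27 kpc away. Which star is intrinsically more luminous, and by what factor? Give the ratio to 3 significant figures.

Star A: p = 1.79 mas = 1.79×10^-3″ → d = 1/p = 558.7 pc
Star A: M = m − 5 log₁₀ d + 5 = 4.32 − 5·2.7471 + 5 = -4.416
Star B: d = 5.27 kpc = 5270 pc
Star B: M = m − 5 log₁₀ d + 5 = 8.36 − 5·3.7218 + 5 = -5.249
ΔM = M_A − M_B = -4.416 − (-5.249) = 0.833; smaller M is more luminous → Star B.
L ratio = 10^(0.4 |ΔM|) = 10^0.333 = 2.154

Star B is more luminous, by a factor of 2.15.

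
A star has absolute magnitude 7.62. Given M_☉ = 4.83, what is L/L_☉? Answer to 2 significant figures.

M − M_☉ = 7.62 − 4.83 = 2.790
L/L_☉ = 10^(−0.4 (M − M_☉)) = 10^-1.116 = 0.07656

L/L_☉ ≈ 0.077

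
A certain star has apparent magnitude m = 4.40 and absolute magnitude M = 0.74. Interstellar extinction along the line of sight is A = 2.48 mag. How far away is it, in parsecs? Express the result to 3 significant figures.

d ≈ 17.2 pc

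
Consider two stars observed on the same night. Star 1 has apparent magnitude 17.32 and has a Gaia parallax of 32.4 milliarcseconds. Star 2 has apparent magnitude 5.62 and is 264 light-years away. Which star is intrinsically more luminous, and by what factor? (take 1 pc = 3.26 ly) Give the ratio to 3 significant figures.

Star 2 is more luminous, by a factor of 330000.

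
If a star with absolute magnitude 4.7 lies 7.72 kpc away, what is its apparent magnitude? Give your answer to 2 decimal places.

m ≈ 19.14

d = 7.72 kpc = 7720 pc
m = M + 5 log₁₀ d − 5 = 4.7 + 5·3.8876 − 5 = 19.138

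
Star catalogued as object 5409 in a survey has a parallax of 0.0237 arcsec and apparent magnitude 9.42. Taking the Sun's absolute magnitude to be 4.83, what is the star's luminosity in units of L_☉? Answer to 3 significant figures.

d = 1/p = 1/0.0237″ = 42.19 pc
M = m − 5 log₁₀ d + 5 = 9.42 − 5·1.6253 + 5 = 6.294
M − M_☉ = 6.294 − 4.83 = 1.464
L/L_☉ = 10^(−0.4 × 1.464) = 0.2597

L/L_☉ ≈ 0.260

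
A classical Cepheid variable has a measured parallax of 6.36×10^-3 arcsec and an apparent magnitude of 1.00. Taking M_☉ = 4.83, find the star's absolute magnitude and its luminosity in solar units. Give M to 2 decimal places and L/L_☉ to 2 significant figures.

d = 1/p = 1/6.36×10^-3″ = 157.2 pc
M = m − 5 log₁₀ d + 5 = 1.00 − 5·2.1965 + 5 = -4.983
M − M_☉ = -4.983 − 4.83 = -9.813
L/L_☉ = 10^(−0.4 × -9.813) = 8416

M ≈ -4.98; L/L_☉ ≈ 8400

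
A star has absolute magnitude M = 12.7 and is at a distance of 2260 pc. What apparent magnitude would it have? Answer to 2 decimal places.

m = M + 5 log₁₀ d − 5 = 12.7 + 5·3.3541 − 5 = 24.471

m ≈ 24.47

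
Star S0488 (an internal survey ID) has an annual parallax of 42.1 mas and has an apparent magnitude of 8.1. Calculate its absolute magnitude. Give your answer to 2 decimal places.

M ≈ 6.22

p = 42.1 mas = 0.0421″ → d = 1/p = 23.75 pc
5 log₁₀(d/10 pc) = 5 log₁₀(23.75) − 5 = 1.879
M = m − 5 log₁₀(d/10) = 8.1 − 1.879 = 6.221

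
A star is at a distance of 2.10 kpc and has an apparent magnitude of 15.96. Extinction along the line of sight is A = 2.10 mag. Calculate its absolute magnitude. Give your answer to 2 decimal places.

d = 2.10 kpc = 2100 pc
5 log₁₀(d/10 pc) = 5 log₁₀(2100) − 5 = 11.611
M = m − 5 log₁₀(d/10) − A = 15.96 − 11.611 − 2.10 = 2.249

M ≈ 2.25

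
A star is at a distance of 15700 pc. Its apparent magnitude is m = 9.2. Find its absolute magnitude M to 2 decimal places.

5 log₁₀(d/10 pc) = 5 log₁₀(15700) − 5 = 15.979
M = m − 5 log₁₀(d/10) = 9.2 − 15.979 = -6.779

M ≈ -6.78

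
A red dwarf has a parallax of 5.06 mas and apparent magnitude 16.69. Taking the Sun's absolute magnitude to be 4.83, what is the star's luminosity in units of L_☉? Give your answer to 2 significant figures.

d = 1/p = 1000/5.06 mas = 197.6 pc
M = m − 5 log₁₀ d + 5 = 16.69 − 5·2.2958 + 5 = 10.211
M − M_☉ = 10.211 − 4.83 = 5.381
L/L_☉ = 10^(−0.4 × 5.381) = 7.042×10^-3

L/L_☉ ≈ 7.0×10^-3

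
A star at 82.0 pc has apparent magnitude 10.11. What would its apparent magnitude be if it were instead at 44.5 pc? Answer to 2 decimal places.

m ≈ 8.78

Flux ∝ 1/d², so Δm = 5 log₁₀(d₂/d₁) = 5 log₁₀(44.5/82.0) = -1.327
m₂ = m₁ + Δm = 10.11 + (-1.327) = 8.783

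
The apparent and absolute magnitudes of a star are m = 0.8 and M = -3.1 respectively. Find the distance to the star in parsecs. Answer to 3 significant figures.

μ = m − M = 3.900
m − M = 5 log₁₀ d − 5
log₁₀ d = (m − M)/5 + 1 = 1.7800
d = 10^1.7800 = 60.26 pc

d ≈ 60.3 pc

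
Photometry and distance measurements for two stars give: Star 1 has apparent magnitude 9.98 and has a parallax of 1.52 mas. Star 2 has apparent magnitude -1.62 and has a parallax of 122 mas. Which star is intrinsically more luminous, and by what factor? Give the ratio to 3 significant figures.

Star 1: p = 1.52 mas = 1.52×10^-3″ → d = 1/p = 657.9 pc
Star 1: M = m − 5 log₁₀ d + 5 = 9.98 − 5·2.8182 + 5 = 0.889
Star 2: p = 122 mas = 0.122″ → d = 1/p = 8.197 pc
Star 2: M = m − 5 log₁₀ d + 5 = -1.62 − 5·0.9136 + 5 = -1.188
ΔM = M_1 − M_2 = 0.889 − (-1.188) = 2.077; smaller M is more luminous → Star 2.
L ratio = 10^(0.4 |ΔM|) = 10^0.831 = 6.776

Star 2 is more luminous, by a factor of 6.78.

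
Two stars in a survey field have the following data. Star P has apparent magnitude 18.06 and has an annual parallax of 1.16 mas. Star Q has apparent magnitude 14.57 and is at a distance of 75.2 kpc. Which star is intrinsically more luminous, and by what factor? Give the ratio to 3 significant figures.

Star Q is more luminous, by a factor of 189000.

Star P: p = 1.16 mas = 1.16×10^-3″ → d = 1/p = 862.1 pc
Star P: M = m − 5 log₁₀ d + 5 = 18.06 − 5·2.9355 + 5 = 8.382
Star Q: d = 75.2 kpc = 75200 pc
Star Q: M = m − 5 log₁₀ d + 5 = 14.57 − 5·4.8762 + 5 = -4.811
ΔM = M_P − M_Q = 8.382 − (-4.811) = 13.193; smaller M is more luminous → Star Q.
L ratio = 10^(0.4 |ΔM|) = 10^5.277 = 189400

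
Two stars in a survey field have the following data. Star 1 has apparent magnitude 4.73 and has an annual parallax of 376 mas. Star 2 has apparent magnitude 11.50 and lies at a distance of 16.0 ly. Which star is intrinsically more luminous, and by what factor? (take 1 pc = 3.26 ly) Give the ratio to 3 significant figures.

Star 1 is more luminous, by a factor of 150.

Star 1: p = 376 mas = 0.376″ → d = 1/p = 2.660 pc
Star 1: M = m − 5 log₁₀ d + 5 = 4.73 − 5·0.4248 + 5 = 7.606
Star 2: d = 16.0 ly / 3.26 = 4.908 pc
Star 2: M = m − 5 log₁₀ d + 5 = 11.50 − 5·0.6909 + 5 = 13.045
ΔM = M_1 − M_2 = 7.606 − (13.045) = -5.440; smaller M is more luminous → Star 1.
L ratio = 10^(0.4 |ΔM|) = 10^2.176 = 149.9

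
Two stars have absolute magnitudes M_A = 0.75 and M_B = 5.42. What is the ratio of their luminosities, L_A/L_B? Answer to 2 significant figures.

ΔM = M_A − M_B = -4.67
L_A/L_B = 10^(−0.4 ΔM) = 10^1.868 = 73.79

L_A/L_B ≈ 74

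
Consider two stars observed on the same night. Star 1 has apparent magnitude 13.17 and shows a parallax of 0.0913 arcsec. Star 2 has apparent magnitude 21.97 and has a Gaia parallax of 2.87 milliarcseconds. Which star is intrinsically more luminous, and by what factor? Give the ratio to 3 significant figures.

Star 1: d = 1/p = 1/0.0913″ = 10.95 pc
Star 1: M = m − 5 log₁₀ d + 5 = 13.17 − 5·1.0395 + 5 = 12.972
Star 2: p = 2.87 mas = 2.87×10^-3″ → d = 1/p = 348.4 pc
Star 2: M = m − 5 log₁₀ d + 5 = 21.97 − 5·2.5421 + 5 = 14.259
ΔM = M_1 − M_2 = 12.972 − (14.259) = -1.287; smaller M is more luminous → Star 1.
L ratio = 10^(0.4 |ΔM|) = 10^0.515 = 3.272

Star 1 is more luminous, by a factor of 3.27.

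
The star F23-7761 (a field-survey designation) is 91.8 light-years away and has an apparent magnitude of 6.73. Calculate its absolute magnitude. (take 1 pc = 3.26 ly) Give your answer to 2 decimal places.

M ≈ 4.48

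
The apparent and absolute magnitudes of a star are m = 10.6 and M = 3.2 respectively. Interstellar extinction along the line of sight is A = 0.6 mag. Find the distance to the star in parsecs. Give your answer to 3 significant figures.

d ≈ 229 pc

m − M = 5 log₁₀(d/10 pc) + A  ⇒  10.6 − (3.2) − 0.6 = 5 log₁₀(d/10)
6.800 = 5 log₁₀(d/10)
log₁₀ d = (m − M − A)/5 + 1 = 2.3600
d = 10^2.3600 = 229.1 pc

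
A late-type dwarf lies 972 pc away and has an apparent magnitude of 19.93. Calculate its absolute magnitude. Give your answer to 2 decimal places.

M ≈ 9.99

5 log₁₀(d/10 pc) = 5 log₁₀(972.0) − 5 = 9.938
M = m − 5 log₁₀(d/10) = 19.93 − 9.938 = 9.992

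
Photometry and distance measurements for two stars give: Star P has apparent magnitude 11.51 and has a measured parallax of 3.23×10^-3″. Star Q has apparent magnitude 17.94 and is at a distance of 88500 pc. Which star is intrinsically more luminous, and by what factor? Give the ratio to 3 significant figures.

Star P: d = 1/p = 1/3.23×10^-3″ = 309.6 pc
Star P: M = m − 5 log₁₀ d + 5 = 11.51 − 5·2.4908 + 5 = 4.056
Star Q: M = m − 5 log₁₀ d + 5 = 17.94 − 5·4.9469 + 5 = -1.795
ΔM = M_P − M_Q = 4.056 − (-1.795) = 5.851; smaller M is more luminous → Star Q.
L ratio = 10^(0.4 |ΔM|) = 10^2.340 = 218.9

Star Q is more luminous, by a factor of 219.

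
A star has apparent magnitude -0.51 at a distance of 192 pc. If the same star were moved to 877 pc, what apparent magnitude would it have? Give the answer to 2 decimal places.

Flux ∝ 1/d², so Δm = 5 log₁₀(d₂/d₁) = 5 log₁₀(877/192) = 3.298
m₂ = m₁ + Δm = -0.51 + (3.298) = 2.788

m ≈ 2.79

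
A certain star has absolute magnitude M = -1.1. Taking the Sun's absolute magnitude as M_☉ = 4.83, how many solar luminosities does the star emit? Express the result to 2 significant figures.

L/L_☉ ≈ 240

M − M_☉ = -1.1 − 4.83 = -5.930
L/L_☉ = 10^(−0.4 (M − M_☉)) = 10^2.372 = 235.5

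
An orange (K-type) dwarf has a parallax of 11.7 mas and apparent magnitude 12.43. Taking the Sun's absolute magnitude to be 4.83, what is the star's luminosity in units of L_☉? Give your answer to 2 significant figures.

d = 1/p = 1000/11.7 mas = 85.47 pc
M = m − 5 log₁₀ d + 5 = 12.43 − 5·1.9318 + 5 = 7.771
M − M_☉ = 7.771 − 4.83 = 2.941
L/L_☉ = 10^(−0.4 × 2.941) = 0.06662

L/L_☉ ≈ 0.067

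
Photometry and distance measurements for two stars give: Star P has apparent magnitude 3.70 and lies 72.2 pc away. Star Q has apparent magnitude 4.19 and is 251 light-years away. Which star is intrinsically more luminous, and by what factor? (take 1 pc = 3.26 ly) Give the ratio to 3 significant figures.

Star P: M = m − 5 log₁₀ d + 5 = 3.70 − 5·1.8585 + 5 = -0.593
Star Q: d = 251 ly / 3.26 = 76.99 pc
Star Q: M = m − 5 log₁₀ d + 5 = 4.19 − 5·1.8865 + 5 = -0.242
ΔM = M_P − M_Q = -0.593 − (-0.242) = -0.350; smaller M is more luminous → Star P.
L ratio = 10^(0.4 |ΔM|) = 10^0.140 = 1.381

Star P is more luminous, by a factor of 1.38.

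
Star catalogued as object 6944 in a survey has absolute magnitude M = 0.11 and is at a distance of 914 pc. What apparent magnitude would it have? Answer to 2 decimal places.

m ≈ 9.91

m = M + 5 log₁₀ d − 5 = 0.11 + 5·2.9609 − 5 = 9.915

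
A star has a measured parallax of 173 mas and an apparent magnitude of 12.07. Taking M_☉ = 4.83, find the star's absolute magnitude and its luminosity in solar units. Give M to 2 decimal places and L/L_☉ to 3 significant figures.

M ≈ 13.26; L/L_☉ ≈ 4.25×10^-4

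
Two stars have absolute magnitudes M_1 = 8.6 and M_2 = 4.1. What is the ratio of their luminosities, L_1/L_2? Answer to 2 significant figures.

ΔM = M_1 − M_2 = 4.5
L_1/L_2 = 10^(−0.4 ΔM) = 10^-1.800 = 0.01585

L_1/L_2 ≈ 0.016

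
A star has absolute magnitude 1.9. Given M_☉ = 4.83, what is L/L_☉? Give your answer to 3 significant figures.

M − M_☉ = 1.9 − 4.83 = -2.930
L/L_☉ = 10^(−0.4 (M − M_☉)) = 10^1.172 = 14.86

L/L_☉ ≈ 14.9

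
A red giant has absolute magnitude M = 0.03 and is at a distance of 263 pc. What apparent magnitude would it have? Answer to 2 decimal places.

m ≈ 7.13

m = M + 5 log₁₀ d − 5 = 0.03 + 5·2.4200 − 5 = 7.130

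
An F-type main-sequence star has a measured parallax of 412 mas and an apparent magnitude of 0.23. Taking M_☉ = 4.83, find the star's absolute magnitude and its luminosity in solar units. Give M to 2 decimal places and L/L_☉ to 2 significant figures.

M ≈ 3.30; L/L_☉ ≈ 4.1

d = 1/p = 1000/412 mas = 2.427 pc
M = m − 5 log₁₀ d + 5 = 0.23 − 5·0.3851 + 5 = 3.304
M − M_☉ = 3.304 − 4.83 = -1.526
L/L_☉ = 10^(−0.4 × -1.526) = 4.076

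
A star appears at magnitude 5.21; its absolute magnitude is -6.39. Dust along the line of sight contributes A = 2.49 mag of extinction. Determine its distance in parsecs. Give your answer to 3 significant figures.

d ≈ 664 pc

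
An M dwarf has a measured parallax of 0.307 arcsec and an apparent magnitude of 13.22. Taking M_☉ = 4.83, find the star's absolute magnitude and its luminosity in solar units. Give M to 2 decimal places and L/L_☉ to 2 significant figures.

M ≈ 15.66; L/L_☉ ≈ 4.7×10^-5

d = 1/p = 1/0.307″ = 3.257 pc
M = m − 5 log₁₀ d + 5 = 13.22 − 5·0.5129 + 5 = 15.656
M − M_☉ = 15.656 − 4.83 = 10.826
L/L_☉ = 10^(−0.4 × 10.826) = 4.674×10^-5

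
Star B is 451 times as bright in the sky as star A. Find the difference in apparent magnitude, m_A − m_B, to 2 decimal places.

Pogson: Δm = −2.5 log₁₀(ratio) = −2.5 log₁₀(451) = −2.5 × 2.6542 = -6.635
Star B is brighter so has the smaller magnitude: m_A − m_B is positive.

m_A − m_B ≈ 6.64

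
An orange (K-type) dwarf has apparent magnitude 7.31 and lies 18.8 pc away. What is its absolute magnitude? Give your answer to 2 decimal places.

M ≈ 5.94

5 log₁₀(d/10 pc) = 5 log₁₀(18.80) − 5 = 1.371
M = m − 5 log₁₀(d/10) = 7.31 − 1.371 = 5.939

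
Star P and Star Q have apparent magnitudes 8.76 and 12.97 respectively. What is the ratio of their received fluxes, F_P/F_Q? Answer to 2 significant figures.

F_P/F_Q ≈ 48

Magnitude difference = -4.21
Flux ratio = 10^(−0.4 Δm) = 10^(−0.4 × -4.21) = 10^1.684 = 48.31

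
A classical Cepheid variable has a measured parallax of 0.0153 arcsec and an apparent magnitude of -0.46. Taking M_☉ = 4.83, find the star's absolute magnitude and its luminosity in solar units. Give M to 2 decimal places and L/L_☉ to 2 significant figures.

d = 1/p = 1/0.0153″ = 65.36 pc
M = m − 5 log₁₀ d + 5 = -0.46 − 5·1.8153 + 5 = -4.537
M − M_☉ = -4.537 − 4.83 = -9.367
L/L_☉ = 10^(−0.4 × -9.367) = 5580

M ≈ -4.54; L/L_☉ ≈ 5600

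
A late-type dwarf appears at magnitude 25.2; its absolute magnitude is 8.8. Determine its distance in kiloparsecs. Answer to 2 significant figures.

Distance modulus: m − M = 25.2 − (8.8) = 16.400
m − M = 5 log₁₀ d − 5
log₁₀ d = (m − M)/5 + 1 = 4.2800
d = 10^4.2800 = 19050 pc
= 19.05 kpc

d ≈ 19 kpc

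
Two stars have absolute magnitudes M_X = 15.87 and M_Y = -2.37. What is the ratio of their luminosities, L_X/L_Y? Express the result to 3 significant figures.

ΔM = M_X − M_Y = 18.24
L_X/L_Y = 10^(−0.4 ΔM) = 10^-7.296 = 5.058×10^-8

L_X/L_Y ≈ 5.06×10^-8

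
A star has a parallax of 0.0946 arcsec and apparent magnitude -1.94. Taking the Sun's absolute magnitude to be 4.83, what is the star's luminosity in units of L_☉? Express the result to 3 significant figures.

L/L_☉ ≈ 570

d = 1/p = 1/0.0946″ = 10.57 pc
M = m − 5 log₁₀ d + 5 = -1.94 − 5·1.0241 + 5 = -2.061
M − M_☉ = -2.061 − 4.83 = -6.891
L/L_☉ = 10^(−0.4 × -6.891) = 570.5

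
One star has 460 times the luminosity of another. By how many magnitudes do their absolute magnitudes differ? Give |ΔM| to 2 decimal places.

Pogson: ΔM = −2.5 log₁₀(ratio) = −2.5 log₁₀(460) = −2.5 × 2.6628 = -6.657

|ΔM| ≈ 6.66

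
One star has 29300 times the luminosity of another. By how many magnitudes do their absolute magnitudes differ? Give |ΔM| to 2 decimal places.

|ΔM| ≈ 11.17

Pogson: ΔM = −2.5 log₁₀(ratio) = −2.5 log₁₀(29300) = −2.5 × 4.4669 = -11.167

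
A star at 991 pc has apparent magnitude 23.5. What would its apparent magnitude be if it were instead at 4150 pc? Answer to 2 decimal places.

Flux ∝ 1/d², so Δm = 5 log₁₀(d₂/d₁) = 5 log₁₀(4150/991) = 3.110
m₂ = m₁ + Δm = 23.5 + (3.110) = 26.610

m ≈ 26.61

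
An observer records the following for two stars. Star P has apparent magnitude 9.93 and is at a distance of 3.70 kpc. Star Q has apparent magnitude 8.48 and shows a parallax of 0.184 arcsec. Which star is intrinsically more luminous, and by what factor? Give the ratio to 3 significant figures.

Star P is more luminous, by a factor of 122000.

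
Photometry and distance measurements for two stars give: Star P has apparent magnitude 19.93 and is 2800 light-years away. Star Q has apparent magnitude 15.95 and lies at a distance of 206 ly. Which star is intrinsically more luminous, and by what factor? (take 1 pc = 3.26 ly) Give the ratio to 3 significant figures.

Star P is more luminous, by a factor of 4.73.

Star P: d = 2800 ly / 3.26 = 858.9 pc
Star P: M = m − 5 log₁₀ d + 5 = 19.93 − 5·2.9339 + 5 = 10.260
Star Q: d = 206 ly / 3.26 = 63.19 pc
Star Q: M = m − 5 log₁₀ d + 5 = 15.95 − 5·1.8006 + 5 = 11.947
ΔM = M_P − M_Q = 10.260 − (11.947) = -1.686; smaller M is more luminous → Star P.
L ratio = 10^(0.4 |ΔM|) = 10^0.675 = 4.727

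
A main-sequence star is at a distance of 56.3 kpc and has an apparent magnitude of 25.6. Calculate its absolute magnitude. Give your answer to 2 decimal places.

M ≈ 6.85

d = 56.3 kpc = 56300 pc
5 log₁₀(d/10 pc) = 5 log₁₀(56300) − 5 = 18.753
M = m − 5 log₁₀(d/10) = 25.6 − 18.753 = 6.847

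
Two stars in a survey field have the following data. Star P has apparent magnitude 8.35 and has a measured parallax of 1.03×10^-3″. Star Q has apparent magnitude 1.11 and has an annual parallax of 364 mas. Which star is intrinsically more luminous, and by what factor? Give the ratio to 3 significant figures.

Star P is more luminous, by a factor of 159.

Star P: d = 1/p = 1/1.03×10^-3″ = 970.9 pc
Star P: M = m − 5 log₁₀ d + 5 = 8.35 − 5·2.9872 + 5 = -1.586
Star Q: p = 364 mas = 0.364″ → d = 1/p = 2.747 pc
Star Q: M = m − 5 log₁₀ d + 5 = 1.11 − 5·0.4389 + 5 = 3.916
ΔM = M_P − M_Q = -1.586 − (3.916) = -5.501; smaller M is more luminous → Star P.
L ratio = 10^(0.4 |ΔM|) = 10^2.201 = 158.7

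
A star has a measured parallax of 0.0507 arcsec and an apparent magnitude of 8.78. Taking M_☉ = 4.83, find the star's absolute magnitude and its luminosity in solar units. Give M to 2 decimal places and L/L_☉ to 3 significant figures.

d = 1/p = 1/0.0507″ = 19.72 pc
M = m − 5 log₁₀ d + 5 = 8.78 − 5·1.2950 + 5 = 7.305
M − M_☉ = 7.305 − 4.83 = 2.475
L/L_☉ = 10^(−0.4 × 2.475) = 0.1023

M ≈ 7.31; L/L_☉ ≈ 0.102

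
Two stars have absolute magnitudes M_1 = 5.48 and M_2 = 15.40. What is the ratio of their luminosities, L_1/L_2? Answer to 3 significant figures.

L_1/L_2 ≈ 9290

ΔM = M_1 − M_2 = -9.92
L_1/L_2 = 10^(−0.4 ΔM) = 10^3.968 = 9290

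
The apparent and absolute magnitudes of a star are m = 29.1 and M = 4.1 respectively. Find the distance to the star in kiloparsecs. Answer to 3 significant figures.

d ≈ 1000 kpc

μ = m − M = 25.000
m − M = 5 log₁₀ d − 5
log₁₀ d = (m − M)/5 + 1 = 6.0000
d = 10^6.0000 = 1.000×10^6 pc
= 1000 kpc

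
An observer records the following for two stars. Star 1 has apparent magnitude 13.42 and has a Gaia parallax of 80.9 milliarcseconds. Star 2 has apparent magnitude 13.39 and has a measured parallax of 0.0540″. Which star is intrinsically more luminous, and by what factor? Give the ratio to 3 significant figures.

Star 1: p = 80.9 mas = 0.0809″ → d = 1/p = 12.36 pc
Star 1: M = m − 5 log₁₀ d + 5 = 13.42 − 5·1.0921 + 5 = 12.960
Star 2: d = 1/p = 1/0.0540″ = 18.52 pc
Star 2: M = m − 5 log₁₀ d + 5 = 13.39 − 5·1.2676 + 5 = 12.052
ΔM = M_1 − M_2 = 12.960 − (12.052) = 0.908; smaller M is more luminous → Star 2.
L ratio = 10^(0.4 |ΔM|) = 10^0.363 = 2.307

Star 2 is more luminous, by a factor of 2.31.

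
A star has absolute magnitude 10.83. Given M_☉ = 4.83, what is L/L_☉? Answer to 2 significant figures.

M − M_☉ = 10.83 − 4.83 = 6.000
L/L_☉ = 10^(−0.4 (M − M_☉)) = 10^-2.400 = 3.981×10^-3

L/L_☉ ≈ 4.0×10^-3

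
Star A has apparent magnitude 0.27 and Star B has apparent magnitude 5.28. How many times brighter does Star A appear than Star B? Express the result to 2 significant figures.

100

Magnitude difference = -5.01
Flux ratio = 10^(−0.4 Δm) = 10^(−0.4 × -5.01) = 10^2.004 = 100.9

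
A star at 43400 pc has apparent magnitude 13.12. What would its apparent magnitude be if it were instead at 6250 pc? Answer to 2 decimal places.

m ≈ 8.91

Flux ∝ 1/d², so Δm = 5 log₁₀(d₂/d₁) = 5 log₁₀(6250/43400) = -4.208
m₂ = m₁ + Δm = 13.12 + (-4.208) = 8.912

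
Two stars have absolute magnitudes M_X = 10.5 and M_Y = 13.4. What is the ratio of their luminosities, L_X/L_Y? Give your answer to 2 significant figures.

ΔM = M_X − M_Y = -2.9
L_X/L_Y = 10^(−0.4 ΔM) = 10^1.160 = 14.45

L_X/L_Y ≈ 14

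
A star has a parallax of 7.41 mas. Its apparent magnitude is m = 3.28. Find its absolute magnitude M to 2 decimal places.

M ≈ -2.37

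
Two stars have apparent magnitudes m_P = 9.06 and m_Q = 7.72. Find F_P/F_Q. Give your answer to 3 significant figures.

F_P/F_Q ≈ 0.291

Δm = 9.06 − (7.72) = 1.34
Flux ratio = 10^(−0.4 Δm) = 10^(−0.4 × 1.34) = 10^-0.536 = 0.2911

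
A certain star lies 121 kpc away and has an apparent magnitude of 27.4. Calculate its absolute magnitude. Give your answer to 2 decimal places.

M ≈ 6.99

d = 121 kpc = 121000 pc
5 log₁₀(d/10 pc) = 5 log₁₀(121000) − 5 = 20.414
M = m − 5 log₁₀(d/10) = 27.4 − 20.414 = 6.986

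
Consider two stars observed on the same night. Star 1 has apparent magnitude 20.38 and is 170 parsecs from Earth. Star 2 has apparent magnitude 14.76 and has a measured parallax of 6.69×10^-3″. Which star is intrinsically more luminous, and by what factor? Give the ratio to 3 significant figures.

Star 1: M = m − 5 log₁₀ d + 5 = 20.38 − 5·2.2304 + 5 = 14.228
Star 2: d = 1/p = 1/6.69×10^-3″ = 149.5 pc
Star 2: M = m − 5 log₁₀ d + 5 = 14.76 − 5·2.1746 + 5 = 8.887
ΔM = M_1 − M_2 = 14.228 − (8.887) = 5.341; smaller M is more luminous → Star 2.
L ratio = 10^(0.4 |ΔM|) = 10^2.136 = 136.9

Star 2 is more luminous, by a factor of 137.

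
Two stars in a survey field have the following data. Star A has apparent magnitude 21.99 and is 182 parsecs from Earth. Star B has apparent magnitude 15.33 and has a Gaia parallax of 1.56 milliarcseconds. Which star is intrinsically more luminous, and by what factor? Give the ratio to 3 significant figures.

Star B is more luminous, by a factor of 5720.

Star A: M = m − 5 log₁₀ d + 5 = 21.99 − 5·2.2601 + 5 = 15.690
Star B: p = 1.56 mas = 1.56×10^-3″ → d = 1/p = 641.0 pc
Star B: M = m − 5 log₁₀ d + 5 = 15.33 − 5·2.8069 + 5 = 6.296
ΔM = M_A − M_B = 15.690 − (6.296) = 9.394; smaller M is more luminous → Star B.
L ratio = 10^(0.4 |ΔM|) = 10^3.758 = 5723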